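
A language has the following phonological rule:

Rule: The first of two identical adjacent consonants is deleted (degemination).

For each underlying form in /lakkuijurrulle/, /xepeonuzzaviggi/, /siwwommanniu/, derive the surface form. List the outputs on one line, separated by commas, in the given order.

lakuijurule, xepeonuzavigi, siwomaniu

/lakkuijurrulle/: /kk/ is a geminate; the first /k/ deletes. /rr/ is a geminate; the first /r/ deletes. /ll/ is a geminate; the first /l/ deletes. → [lakuijurule].
/xepeonuzzaviggi/: /zz/ is a geminate; the first /z/ deletes. /gg/ is a geminate; the first /g/ deletes. → [xepeonuzavigi].
/siwwommanniu/: /ww/ is a geminate; the first /w/ deletes. /mm/ is a geminate; the first /m/ deletes. /nn/ is a geminate; the first /n/ deletes. → [siwomaniu].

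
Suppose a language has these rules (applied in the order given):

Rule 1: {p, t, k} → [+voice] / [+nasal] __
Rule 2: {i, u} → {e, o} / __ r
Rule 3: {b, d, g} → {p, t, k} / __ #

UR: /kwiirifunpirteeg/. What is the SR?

Rule 1 (post-nasal voicing): /p/ is a voiceless stop immediately after the nasal /n/, so it voices to [b]. /kwiirifunpirteeg/ → kwiirifunbirteeg.
Rule 2 (pre-rhotic lowering): /i/ is a high vowel immediately before /r/, so it lowers to [e]. /i/ is a high vowel immediately before /r/, so it lowers to [e]. /kwiirifunbirteeg/ → kwierifunberteeg.
Rule 3 (final devoicing): /g/ is a voiced stop in word-final position, so it devoices to [k]. /kwierifunberteeg/ → kwierifunberteek.

kwierifunberteek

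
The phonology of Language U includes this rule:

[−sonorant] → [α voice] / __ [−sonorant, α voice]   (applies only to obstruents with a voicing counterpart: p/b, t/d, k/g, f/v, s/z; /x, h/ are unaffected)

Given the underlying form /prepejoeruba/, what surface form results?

prepejoeruba

No segment of /prepejoeruba/ meets the structural description of the rule, so the form surfaces unchanged.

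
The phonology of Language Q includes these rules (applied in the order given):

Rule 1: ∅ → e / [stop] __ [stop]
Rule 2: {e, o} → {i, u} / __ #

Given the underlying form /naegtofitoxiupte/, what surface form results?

naegetofitoxiupeti

Rule 1 (stop-cluster e-epenthesis): /g/ and /t/ form a stop–stop cluster, so [e] is inserted between them. /p/ and /t/ form a stop–stop cluster, so [e] is inserted between them. /naegtofitoxiupte/ → naegetofitoxiupete.
Rule 2 (final vowel raising): /e/ is a mid vowel in word-final position, so it raises to [i]. /naegetofitoxiupete/ → naegetofitoxiupeti.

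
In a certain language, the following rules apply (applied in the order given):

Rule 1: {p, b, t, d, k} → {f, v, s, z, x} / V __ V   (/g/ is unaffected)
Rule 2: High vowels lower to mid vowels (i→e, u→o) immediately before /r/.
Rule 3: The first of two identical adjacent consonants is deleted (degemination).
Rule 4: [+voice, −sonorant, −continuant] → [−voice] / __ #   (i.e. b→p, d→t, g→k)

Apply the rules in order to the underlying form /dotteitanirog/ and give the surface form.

Rule 1 (intervocalic spirantization): /t/ is a stop between vowels /i/ and /a/, so it spirantizes to the fricative [s]. /dotteitanirog/ → dotteisanirog.
Rule 2 (pre-rhotic lowering): /i/ is a high vowel immediately before /r/, so it lowers to [e]. /dotteisanirog/ → dotteisanerog.
Rule 3 (degemination): /tt/ is a geminate; the first /t/ deletes. /dotteisanerog/ → doteisanerog.
Rule 4 (final devoicing): /g/ is a voiced stop in word-final position, so it devoices to [k]. /doteisanerog/ → doteisanerok.

doteisanerok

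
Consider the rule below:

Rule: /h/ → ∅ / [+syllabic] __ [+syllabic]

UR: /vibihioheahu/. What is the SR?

/h/ occurs between vowels /i/ and /i/, so it deletes.
/h/ occurs between vowels /o/ and /e/, so it deletes.
/h/ occurs between vowels /a/ and /u/, so it deletes.
Surface form: [vibiioeau].

vibiioeau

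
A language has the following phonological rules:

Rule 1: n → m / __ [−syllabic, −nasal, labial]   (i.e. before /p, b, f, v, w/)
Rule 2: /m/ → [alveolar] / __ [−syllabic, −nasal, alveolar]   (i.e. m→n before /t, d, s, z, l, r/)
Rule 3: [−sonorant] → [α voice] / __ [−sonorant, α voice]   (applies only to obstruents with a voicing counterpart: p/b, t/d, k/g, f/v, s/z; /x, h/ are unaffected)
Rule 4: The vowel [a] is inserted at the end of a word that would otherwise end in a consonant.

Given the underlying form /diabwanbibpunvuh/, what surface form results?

Rule 1 (nasal place assimilation): /n/ precedes the labial consonant /b/, so it assimilates in place to [m]. /n/ precedes the labial consonant /v/, so it assimilates in place to [m]. /diabwanbibpunvuh/ → diabwambibpumvuh.
Rule 2 (nasal place assimilation): no segment meets the environment; /diabwambibpumvuh/ is unchanged.
Rule 3 (regressive voicing assimilation): /b/ precedes the voiceless obstruent /p/, so it devoices to [p] by assimilation. /diabwambibpumvuh/ → diabwambippumvuh.
Rule 4 (final a-epenthesis): the form ends in the consonant /h/, so [a] is inserted word-finally. /diabwambippumvuh/ → diabwambippumvuha.

diabwambippumvuha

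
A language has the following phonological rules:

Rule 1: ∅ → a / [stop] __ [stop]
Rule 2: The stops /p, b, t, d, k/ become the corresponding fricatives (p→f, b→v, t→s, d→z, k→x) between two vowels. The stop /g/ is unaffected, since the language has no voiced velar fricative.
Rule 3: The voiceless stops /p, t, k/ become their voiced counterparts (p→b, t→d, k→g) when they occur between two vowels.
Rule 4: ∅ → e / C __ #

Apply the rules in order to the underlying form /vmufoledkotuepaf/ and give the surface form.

Rule 1 (stop-cluster a-epenthesis): /d/ and /k/ form a stop–stop cluster, so [a] is inserted between them. /vmufoledkotuepaf/ → vmufoledakotuepaf.
Rule 2 (intervocalic spirantization): /d/ is a stop between vowels /e/ and /a/, so it spirantizes to the fricative [z]. /k/ is a stop between vowels /a/ and /o/, so it spirantizes to the fricative [x]. /t/ is a stop between vowels /o/ and /u/, so it spirantizes to the fricative [s]. /p/ is a stop between vowels /e/ and /a/, so it spirantizes to the fricative [f]. /vmufoledakotuepaf/ → vmufolezaxosuefaf.
Rule 3 (intervocalic voicing): no segment meets the environment; /vmufolezaxosuefaf/ is unchanged.
Rule 4 (final e-epenthesis): the form ends in the consonant /f/, so [e] is inserted word-finally. /vmufolezaxosuefaf/ → vmufolezaxosuefafe.

vmufolezaxosuefafe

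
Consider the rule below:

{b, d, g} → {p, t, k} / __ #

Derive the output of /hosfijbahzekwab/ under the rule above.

hosfijbahzekwap

Scanning /hosfijbahzekwab/: /b/ at position 7 is not in the conditioning environment; /b/ is a voiced stop in word-final position, so it devoices to [p].
Result: [hosfijbahzekwap].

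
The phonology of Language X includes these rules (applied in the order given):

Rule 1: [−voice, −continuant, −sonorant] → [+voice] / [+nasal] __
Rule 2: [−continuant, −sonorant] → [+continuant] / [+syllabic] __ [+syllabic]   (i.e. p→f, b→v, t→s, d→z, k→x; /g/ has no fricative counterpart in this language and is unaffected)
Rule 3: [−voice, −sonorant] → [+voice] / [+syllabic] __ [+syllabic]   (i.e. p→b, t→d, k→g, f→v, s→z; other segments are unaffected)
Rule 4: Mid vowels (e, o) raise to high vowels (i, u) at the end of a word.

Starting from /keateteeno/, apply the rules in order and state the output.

keazezeenu

Rule 1 (post-nasal voicing): no segment meets the environment; /keateteeno/ is unchanged.
Rule 2 (intervocalic spirantization): /t/ is a stop between vowels /a/ and /e/, so it spirantizes to the fricative [s]. /t/ is a stop between vowels /e/ and /e/, so it spirantizes to the fricative [s]. /keateteeno/ → keaseseeno.
Rule 3 (intervocalic voicing): /s/ is a voiceless obstruent between vowels /a/ and /e/, so it voices to [z]. /s/ is a voiceless obstruent between vowels /e/ and /e/, so it voices to [z]. /keaseseeno/ → keazezeeno.
Rule 4 (final vowel raising): /o/ is a mid vowel in word-final position, so it raises to [u]. /keazezeeno/ → keazezeenu.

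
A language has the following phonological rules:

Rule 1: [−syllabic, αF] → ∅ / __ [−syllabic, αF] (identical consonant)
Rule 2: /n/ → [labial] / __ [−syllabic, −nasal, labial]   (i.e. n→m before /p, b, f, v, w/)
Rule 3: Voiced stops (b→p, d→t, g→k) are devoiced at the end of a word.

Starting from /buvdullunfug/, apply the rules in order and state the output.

Rule 1 (degemination): /ll/ is a geminate; the first /l/ deletes. /buvdullunfug/ → buvdulunfug.
Rule 2 (nasal place assimilation): /n/ precedes the labial consonant /f/, so it assimilates in place to [m]. /buvdulunfug/ → buvdulumfug.
Rule 3 (final devoicing): /g/ is a voiced stop in word-final position, so it devoices to [k]. /buvdulumfug/ → buvdulumfuk.

buvdulumfuk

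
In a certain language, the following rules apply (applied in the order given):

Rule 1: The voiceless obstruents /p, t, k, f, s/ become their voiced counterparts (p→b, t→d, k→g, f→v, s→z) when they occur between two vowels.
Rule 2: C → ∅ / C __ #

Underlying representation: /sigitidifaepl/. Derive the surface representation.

sigididivaep

Rule 1 (intervocalic voicing): /t/ is a voiceless obstruent between vowels /i/ and /i/, so it voices to [d]. /f/ is a voiceless obstruent between vowels /i/ and /a/, so it voices to [v]. /sigitidifaepl/ → sigididivaepl.
Rule 2 (final cluster simplification): /l/ is the second consonant of a word-final cluster /pl/, so it deletes. /sigididivaepl/ → sigididivaep.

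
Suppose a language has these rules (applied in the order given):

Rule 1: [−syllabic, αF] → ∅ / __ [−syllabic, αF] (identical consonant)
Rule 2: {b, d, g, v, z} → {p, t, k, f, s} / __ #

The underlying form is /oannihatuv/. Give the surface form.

oanihatuf

Rule 1 (degemination): /nn/ is a geminate; the first /n/ deletes. /oannihatuv/ → oanihatuv.
Rule 2 (final devoicing): /v/ is a voiced obstruent in word-final position, so it devoices to [f]. /oanihatuv/ → oanihatuf.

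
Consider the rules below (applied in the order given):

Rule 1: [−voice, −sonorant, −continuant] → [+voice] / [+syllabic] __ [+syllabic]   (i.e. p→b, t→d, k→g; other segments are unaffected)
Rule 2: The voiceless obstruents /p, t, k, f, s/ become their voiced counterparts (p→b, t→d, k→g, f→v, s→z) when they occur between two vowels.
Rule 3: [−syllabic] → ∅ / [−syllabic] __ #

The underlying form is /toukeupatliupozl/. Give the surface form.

tougeubatliuboz

Rule 1 (intervocalic voicing): /k/ is a voiceless stop between vowels /u/ and /e/, so it voices to [g]. /p/ is a voiceless stop between vowels /u/ and /a/, so it voices to [b]. /p/ is a voiceless stop between vowels /u/ and /o/, so it voices to [b]. /toukeupatliupozl/ → tougeubatliubozl.
Rule 2 (intervocalic voicing): no segment meets the environment; /tougeubatliubozl/ is unchanged.
Rule 3 (final cluster simplification): /l/ is the second consonant of a word-final cluster /zl/, so it deletes. /tougeubatliubozl/ → tougeubatliuboz.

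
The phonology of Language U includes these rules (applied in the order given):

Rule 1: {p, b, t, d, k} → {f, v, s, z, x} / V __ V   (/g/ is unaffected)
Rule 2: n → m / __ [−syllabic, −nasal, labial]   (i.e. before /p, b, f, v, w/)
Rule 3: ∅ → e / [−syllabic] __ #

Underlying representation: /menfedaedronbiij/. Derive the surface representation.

Rule 1 (intervocalic spirantization): /d/ is a stop between vowels /e/ and /a/, so it spirantizes to the fricative [z]. /menfedaedronbiij/ → menfezaedronbiij.
Rule 2 (nasal place assimilation): /n/ precedes the labial consonant /f/, so it assimilates in place to [m]. /n/ precedes the labial consonant /b/, so it assimilates in place to [m]. /menfezaedronbiij/ → memfezaedrombiij.
Rule 3 (final e-epenthesis): the form ends in the consonant /j/, so [e] is inserted word-finally. /memfezaedrombiij/ → memfezaedrombiije.

memfezaedrombiije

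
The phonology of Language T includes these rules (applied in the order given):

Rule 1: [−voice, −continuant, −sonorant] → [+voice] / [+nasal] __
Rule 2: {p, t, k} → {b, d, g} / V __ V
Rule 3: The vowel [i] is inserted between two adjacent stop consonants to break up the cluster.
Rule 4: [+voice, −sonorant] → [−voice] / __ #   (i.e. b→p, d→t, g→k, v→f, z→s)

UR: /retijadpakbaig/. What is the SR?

redijadipakibaik

Rule 1 (post-nasal voicing): no segment meets the environment; /retijadpakbaig/ is unchanged.
Rule 2 (intervocalic voicing): /t/ is a voiceless stop between vowels /e/ and /i/, so it voices to [d]. /retijadpakbaig/ → redijadpakbaig.
Rule 3 (stop-cluster i-epenthesis): /d/ and /p/ form a stop–stop cluster, so [i] is inserted between them. /k/ and /b/ form a stop–stop cluster, so [i] is inserted between them. /redijadpakbaig/ → redijadipakibaig.
Rule 4 (final devoicing): /g/ is a voiced obstruent in word-final position, so it devoices to [k]. /redijadipakibaig/ → redijadipakibaik.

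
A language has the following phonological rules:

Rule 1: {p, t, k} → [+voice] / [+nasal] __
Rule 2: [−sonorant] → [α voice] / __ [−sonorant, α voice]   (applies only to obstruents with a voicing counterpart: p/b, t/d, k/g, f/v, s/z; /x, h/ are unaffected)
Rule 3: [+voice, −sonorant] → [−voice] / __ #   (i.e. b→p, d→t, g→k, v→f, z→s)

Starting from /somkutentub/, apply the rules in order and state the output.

somgutendup

Rule 1 (post-nasal voicing): /k/ is a voiceless stop immediately after the nasal /m/, so it voices to [g]. /t/ is a voiceless stop immediately after the nasal /n/, so it voices to [d]. /somkutentub/ → somgutendub.
Rule 2 (regressive voicing assimilation): no segment meets the environment; /somgutendub/ is unchanged.
Rule 3 (final devoicing): /b/ is a voiced obstruent in word-final position, so it devoices to [p]. /somgutendub/ → somgutendup.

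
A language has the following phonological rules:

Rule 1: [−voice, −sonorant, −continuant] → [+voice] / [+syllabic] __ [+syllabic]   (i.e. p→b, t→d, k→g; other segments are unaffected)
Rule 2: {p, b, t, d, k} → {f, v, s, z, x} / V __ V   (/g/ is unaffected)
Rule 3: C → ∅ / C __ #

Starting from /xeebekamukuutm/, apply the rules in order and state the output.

Rule 1 (intervocalic voicing): /k/ is a voiceless stop between vowels /e/ and /a/, so it voices to [g]. /k/ is a voiceless stop between vowels /u/ and /u/, so it voices to [g]. /xeebekamukuutm/ → xeebegamuguutm.
Rule 2 (intervocalic spirantization): /b/ is a stop between vowels /e/ and /e/, so it spirantizes to the fricative [v]. /xeebegamuguutm/ → xeevegamuguutm.
Rule 3 (final cluster simplification): /m/ is the second consonant of a word-final cluster /tm/, so it deletes. /xeevegamuguutm/ → xeevegamuguut.

xeevegamuguut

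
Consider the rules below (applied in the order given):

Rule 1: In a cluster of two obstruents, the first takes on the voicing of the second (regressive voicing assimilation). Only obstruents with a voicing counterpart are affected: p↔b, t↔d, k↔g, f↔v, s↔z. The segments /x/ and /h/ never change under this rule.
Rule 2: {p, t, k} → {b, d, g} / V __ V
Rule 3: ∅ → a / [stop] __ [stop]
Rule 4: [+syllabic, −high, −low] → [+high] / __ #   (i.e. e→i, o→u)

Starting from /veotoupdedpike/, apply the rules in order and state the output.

Rule 1 (regressive voicing assimilation): /p/ precedes the voiced obstruent /d/, so it voices to [b] by assimilation. /d/ precedes the voiceless obstruent /p/, so it devoices to [t] by assimilation. /veotoupdedpike/ → veotoubdetpike.
Rule 2 (intervocalic voicing): /t/ is a voiceless stop between vowels /o/ and /o/, so it voices to [d]. /k/ is a voiceless stop between vowels /i/ and /e/, so it voices to [g]. /veotoubdetpike/ → veodoubdetpige.
Rule 3 (stop-cluster a-epenthesis): /b/ and /d/ form a stop–stop cluster, so [a] is inserted between them. /t/ and /p/ form a stop–stop cluster, so [a] is inserted between them. /veodoubdetpige/ → veodoubadetapige.
Rule 4 (final vowel raising): /e/ is a mid vowel in word-final position, so it raises to [i]. /veodoubadetapige/ → veodoubadetapigi.

veodoubadetapigi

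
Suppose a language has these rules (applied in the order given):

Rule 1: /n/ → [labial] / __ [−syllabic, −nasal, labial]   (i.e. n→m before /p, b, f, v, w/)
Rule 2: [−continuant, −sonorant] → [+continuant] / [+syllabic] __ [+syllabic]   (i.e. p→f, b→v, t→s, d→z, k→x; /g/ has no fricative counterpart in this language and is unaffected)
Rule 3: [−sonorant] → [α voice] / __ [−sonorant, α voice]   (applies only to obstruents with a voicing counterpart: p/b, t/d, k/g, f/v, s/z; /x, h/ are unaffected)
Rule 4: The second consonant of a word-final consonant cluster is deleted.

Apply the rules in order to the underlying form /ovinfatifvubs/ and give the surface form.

Rule 1 (nasal place assimilation): /n/ precedes the labial consonant /f/, so it assimilates in place to [m]. /ovinfatifvubs/ → ovimfatifvubs.
Rule 2 (intervocalic spirantization): /t/ is a stop between vowels /a/ and /i/, so it spirantizes to the fricative [s]. /ovimfatifvubs/ → ovimfasifvubs.
Rule 3 (regressive voicing assimilation): /f/ precedes the voiced obstruent /v/, so it voices to [v] by assimilation. /b/ precedes the voiceless obstruent /s/, so it devoices to [p] by assimilation. /ovimfasifvubs/ → ovimfasivvups.
Rule 4 (final cluster simplification): /s/ is the second consonant of a word-final cluster /ps/, so it deletes. /ovimfasivvups/ → ovimfasivvup.

ovimfasivvup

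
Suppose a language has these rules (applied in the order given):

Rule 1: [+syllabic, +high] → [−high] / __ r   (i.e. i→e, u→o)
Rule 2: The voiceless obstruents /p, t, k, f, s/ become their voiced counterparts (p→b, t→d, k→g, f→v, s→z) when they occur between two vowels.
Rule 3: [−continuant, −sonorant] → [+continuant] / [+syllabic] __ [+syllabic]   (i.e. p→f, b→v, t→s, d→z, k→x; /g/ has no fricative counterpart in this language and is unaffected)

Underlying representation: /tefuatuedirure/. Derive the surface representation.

Rule 1 (pre-rhotic lowering): /i/ is a high vowel immediately before /r/, so it lowers to [e]. /u/ is a high vowel immediately before /r/, so it lowers to [o]. /tefuatuedirure/ → tefuatuederore.
Rule 2 (intervocalic voicing): /f/ is a voiceless obstruent between vowels /e/ and /u/, so it voices to [v]. /t/ is a voiceless obstruent between vowels /a/ and /u/, so it voices to [d]. /tefuatuederore/ → tevuaduederore.
Rule 3 (intervocalic spirantization): /d/ is a stop between vowels /a/ and /u/, so it spirantizes to the fricative [z]. /d/ is a stop between vowels /e/ and /e/, so it spirantizes to the fricative [z]. /tevuaduederore/ → tevuazuezerore.

tevuazuezerore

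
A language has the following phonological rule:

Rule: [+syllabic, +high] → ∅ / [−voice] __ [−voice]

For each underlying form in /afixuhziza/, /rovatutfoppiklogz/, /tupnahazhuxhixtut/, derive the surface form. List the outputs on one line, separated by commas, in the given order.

/afixuhziza/: /i/ is a high vowel flanked by voiceless consonants /f/ and /x/, so it deletes. /u/ is a high vowel flanked by voiceless consonants /x/ and /h/, so it deletes. → [afxhziza].
/rovatutfoppiklogz/: /u/ is a high vowel flanked by voiceless consonants /t/ and /t/, so it deletes. /i/ is a high vowel flanked by voiceless consonants /p/ and /k/, so it deletes. → [rovattfoppklogz].
/tupnahazhuxhixtut/: /u/ is a high vowel flanked by voiceless consonants /t/ and /p/, so it deletes. /u/ is a high vowel flanked by voiceless consonants /h/ and /x/, so it deletes. /i/ is a high vowel flanked by voiceless consonants /h/ and /x/, so it deletes. /u/ is a high vowel flanked by voiceless consonants /t/ and /t/, so it deletes. → [tpnahazhxhxtt].

afxhziza, rovattfoppklogz, tpnahazhxhxtt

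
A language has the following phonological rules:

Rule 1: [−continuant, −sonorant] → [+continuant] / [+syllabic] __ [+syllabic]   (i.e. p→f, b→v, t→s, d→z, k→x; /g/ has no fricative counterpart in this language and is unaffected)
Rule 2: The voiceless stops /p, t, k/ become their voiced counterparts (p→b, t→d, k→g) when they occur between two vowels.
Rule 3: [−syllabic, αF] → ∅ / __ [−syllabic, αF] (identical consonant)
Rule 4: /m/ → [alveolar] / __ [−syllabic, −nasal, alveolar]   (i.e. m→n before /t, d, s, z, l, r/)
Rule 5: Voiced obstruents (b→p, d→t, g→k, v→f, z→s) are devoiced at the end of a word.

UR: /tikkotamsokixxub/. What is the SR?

tikosansoxixup

Rule 1 (intervocalic spirantization): /t/ is a stop between vowels /o/ and /a/, so it spirantizes to the fricative [s]. /k/ is a stop between vowels /o/ and /i/, so it spirantizes to the fricative [x]. /tikkotamsokixxub/ → tikkosamsoxixxub.
Rule 2 (intervocalic voicing): no segment meets the environment; /tikkosamsoxixxub/ is unchanged.
Rule 3 (degemination): /kk/ is a geminate; the first /k/ deletes. /xx/ is a geminate; the first /x/ deletes. /tikkosamsoxixxub/ → tikosamsoxixub.
Rule 4 (nasal place assimilation): /m/ precedes the alveolar consonant /s/, so it assimilates in place to [n]. /tikosamsoxixub/ → tikosansoxixub.
Rule 5 (final devoicing): /b/ is a voiced obstruent in word-final position, so it devoices to [p]. /tikosansoxixub/ → tikosansoxixup.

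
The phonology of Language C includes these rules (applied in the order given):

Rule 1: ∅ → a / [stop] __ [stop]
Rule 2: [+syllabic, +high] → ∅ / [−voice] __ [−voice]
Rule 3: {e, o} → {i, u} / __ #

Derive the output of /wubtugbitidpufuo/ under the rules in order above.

Rule 1 (stop-cluster a-epenthesis): /b/ and /t/ form a stop–stop cluster, so [a] is inserted between them. /g/ and /b/ form a stop–stop cluster, so [a] is inserted between them. /d/ and /p/ form a stop–stop cluster, so [a] is inserted between them. /wubtugbitidpufuo/ → wubatugabitidapufuo.
Rule 2 (high vowel syncope): /u/ is a high vowel flanked by voiceless consonants /p/ and /f/, so it deletes. /wubatugabitidapufuo/ → wubatugabitidapfuo.
Rule 3 (final vowel raising): /o/ is a mid vowel in word-final position, so it raises to [u]. /wubatugabitidapfuo/ → wubatugabitidapfuu.

wubatugabitidapfuu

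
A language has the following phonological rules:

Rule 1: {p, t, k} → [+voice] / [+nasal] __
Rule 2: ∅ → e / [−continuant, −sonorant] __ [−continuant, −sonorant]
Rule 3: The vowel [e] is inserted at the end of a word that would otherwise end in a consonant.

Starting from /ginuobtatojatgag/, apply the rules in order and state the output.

ginuobetatojategage

Rule 1 (post-nasal voicing): no segment meets the environment; /ginuobtatojatgag/ is unchanged.
Rule 2 (stop-cluster e-epenthesis): /b/ and /t/ form a stop–stop cluster, so [e] is inserted between them. /t/ and /g/ form a stop–stop cluster, so [e] is inserted between them. /ginuobtatojatgag/ → ginuobetatojategag.
Rule 3 (final e-epenthesis): the form ends in the consonant /g/, so [e] is inserted word-finally. /ginuobetatojategag/ → ginuobetatojategage.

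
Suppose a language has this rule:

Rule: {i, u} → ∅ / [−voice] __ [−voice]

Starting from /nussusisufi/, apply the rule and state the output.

nussssfi

/u/ is a high vowel flanked by voiceless consonants /s/ and /s/, so it deletes.
/i/ is a high vowel flanked by voiceless consonants /s/ and /s/, so it deletes.
/u/ is a high vowel flanked by voiceless consonants /s/ and /f/, so it deletes.
The other instances of /u/, /i/ do not occur in the required environment and remain unchanged.
Surface form: [nussssfi].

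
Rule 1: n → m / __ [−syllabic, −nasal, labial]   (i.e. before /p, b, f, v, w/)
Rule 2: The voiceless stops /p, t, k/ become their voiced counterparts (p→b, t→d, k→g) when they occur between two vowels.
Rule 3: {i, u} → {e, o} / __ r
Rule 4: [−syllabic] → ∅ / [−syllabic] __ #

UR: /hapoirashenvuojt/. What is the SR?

haboerashemvuoj

Rule 1 (nasal place assimilation): /n/ precedes the labial consonant /v/, so it assimilates in place to [m]. /hapoirashenvuojt/ → hapoirashemvuojt.
Rule 2 (intervocalic voicing): /p/ is a voiceless stop between vowels /a/ and /o/, so it voices to [b]. /hapoirashemvuojt/ → haboirashemvuojt.
Rule 3 (pre-rhotic lowering): /i/ is a high vowel immediately before /r/, so it lowers to [e]. /haboirashemvuojt/ → haboerashemvuojt.
Rule 4 (final cluster simplification): /t/ is the second consonant of a word-final cluster /jt/, so it deletes. /haboerashemvuojt/ → haboerashemvuoj.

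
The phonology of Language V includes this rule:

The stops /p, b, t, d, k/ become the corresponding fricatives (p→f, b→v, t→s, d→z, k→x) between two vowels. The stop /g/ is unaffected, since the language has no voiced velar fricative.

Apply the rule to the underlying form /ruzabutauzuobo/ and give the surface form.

/b/ is a stop between vowels /a/ and /u/, so it spirantizes to the fricative [v].
/t/ is a stop between vowels /u/ and /a/, so it spirantizes to the fricative [s].
/b/ is a stop between vowels /o/ and /o/, so it spirantizes to the fricative [v].
Surface form: [ruzavusauzuovo].

ruzavusauzuovo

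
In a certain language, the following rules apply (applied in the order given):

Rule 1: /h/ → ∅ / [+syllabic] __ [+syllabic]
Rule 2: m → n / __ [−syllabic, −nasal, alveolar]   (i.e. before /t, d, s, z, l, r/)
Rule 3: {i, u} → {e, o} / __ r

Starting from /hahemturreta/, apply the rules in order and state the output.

haentorreta

Rule 1 (intervocalic h-deletion): /h/ occurs between vowels /a/ and /e/, so it deletes. /hahemturreta/ → haemturreta.
Rule 2 (nasal place assimilation): /m/ precedes the alveolar consonant /t/, so it assimilates in place to [n]. /haemturreta/ → haenturreta.
Rule 3 (pre-rhotic lowering): /u/ is a high vowel immediately before /r/, so it lowers to [o]. /haenturreta/ → haentorreta.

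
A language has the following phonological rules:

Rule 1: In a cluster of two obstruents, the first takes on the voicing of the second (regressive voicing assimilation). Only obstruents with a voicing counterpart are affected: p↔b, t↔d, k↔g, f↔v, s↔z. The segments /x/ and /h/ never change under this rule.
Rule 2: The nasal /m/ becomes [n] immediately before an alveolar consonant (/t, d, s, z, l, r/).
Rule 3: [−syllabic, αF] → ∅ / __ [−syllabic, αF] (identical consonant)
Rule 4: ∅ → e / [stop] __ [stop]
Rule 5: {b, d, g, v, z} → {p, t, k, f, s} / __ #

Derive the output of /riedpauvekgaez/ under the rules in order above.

Rule 1 (regressive voicing assimilation): /d/ precedes the voiceless obstruent /p/, so it devoices to [t] by assimilation. /k/ precedes the voiced obstruent /g/, so it voices to [g] by assimilation. /riedpauvekgaez/ → rietpauveggaez.
Rule 2 (nasal place assimilation): no segment meets the environment; /rietpauveggaez/ is unchanged.
Rule 3 (degemination): /gg/ is a geminate; the first /g/ deletes. /rietpauveggaez/ → rietpauvegaez.
Rule 4 (stop-cluster e-epenthesis): /t/ and /p/ form a stop–stop cluster, so [e] is inserted between them. /rietpauvegaez/ → rietepauvegaez.
Rule 5 (final devoicing): /z/ is a voiced obstruent in word-final position, so it devoices to [s]. /rietepauvegaez/ → rietepauvegaes.

rietepauvegaes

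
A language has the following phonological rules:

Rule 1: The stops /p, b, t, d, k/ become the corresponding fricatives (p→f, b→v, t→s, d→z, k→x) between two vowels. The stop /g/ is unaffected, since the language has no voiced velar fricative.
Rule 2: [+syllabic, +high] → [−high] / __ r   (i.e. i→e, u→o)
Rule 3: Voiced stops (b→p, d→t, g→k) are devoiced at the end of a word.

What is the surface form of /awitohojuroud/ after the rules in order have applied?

awisohojorout

Rule 1 (intervocalic spirantization): /t/ is a stop between vowels /i/ and /o/, so it spirantizes to the fricative [s]. /awitohojuroud/ → awisohojuroud.
Rule 2 (pre-rhotic lowering): /u/ is a high vowel immediately before /r/, so it lowers to [o]. /awisohojuroud/ → awisohojoroud.
Rule 3 (final devoicing): /d/ is a voiced stop in word-final position, so it devoices to [t]. /awisohojoroud/ → awisohojorout.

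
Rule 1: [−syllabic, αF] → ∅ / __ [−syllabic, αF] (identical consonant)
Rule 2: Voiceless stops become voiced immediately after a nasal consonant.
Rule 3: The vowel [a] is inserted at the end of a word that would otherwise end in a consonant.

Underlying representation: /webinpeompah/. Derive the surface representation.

webinbeombaha

Rule 1 (degemination): no segment meets the environment; /webinpeompah/ is unchanged.
Rule 2 (post-nasal voicing): /p/ is a voiceless stop immediately after the nasal /n/, so it voices to [b]. /p/ is a voiceless stop immediately after the nasal /m/, so it voices to [b]. /webinpeompah/ → webinbeombah.
Rule 3 (final a-epenthesis): the form ends in the consonant /h/, so [a] is inserted word-finally. /webinbeombah/ → webinbeombaha.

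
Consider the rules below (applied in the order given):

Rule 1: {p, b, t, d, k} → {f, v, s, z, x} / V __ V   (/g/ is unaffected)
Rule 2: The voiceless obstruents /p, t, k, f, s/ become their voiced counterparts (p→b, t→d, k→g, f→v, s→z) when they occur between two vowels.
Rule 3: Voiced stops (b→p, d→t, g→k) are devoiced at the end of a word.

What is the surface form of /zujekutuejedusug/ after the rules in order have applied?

Rule 1 (intervocalic spirantization): /k/ is a stop between vowels /e/ and /u/, so it spirantizes to the fricative [x]. /t/ is a stop between vowels /u/ and /u/, so it spirantizes to the fricative [s]. /d/ is a stop between vowels /e/ and /u/, so it spirantizes to the fricative [z]. /zujekutuejedusug/ → zujexusuejezusug.
Rule 2 (intervocalic voicing): /s/ is a voiceless obstruent between vowels /u/ and /u/, so it voices to [z]. /s/ is a voiceless obstruent between vowels /u/ and /u/, so it voices to [z]. /zujexusuejezusug/ → zujexuzuejezuzug.
Rule 3 (final devoicing): /g/ is a voiced stop in word-final position, so it devoices to [k]. /zujexuzuejezuzug/ → zujexuzuejezuzuk.

zujexuzuejezuzuk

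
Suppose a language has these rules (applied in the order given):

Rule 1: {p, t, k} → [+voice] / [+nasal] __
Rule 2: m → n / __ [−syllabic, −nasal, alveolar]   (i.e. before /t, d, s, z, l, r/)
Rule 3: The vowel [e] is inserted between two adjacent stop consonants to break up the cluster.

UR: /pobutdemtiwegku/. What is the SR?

pobutedendiwegeku

Rule 1 (post-nasal voicing): /t/ is a voiceless stop immediately after the nasal /m/, so it voices to [d]. /pobutdemtiwegku/ → pobutdemdiwegku.
Rule 2 (nasal place assimilation): /m/ precedes the alveolar consonant /d/, so it assimilates in place to [n]. /pobutdemdiwegku/ → pobutdendiwegku.
Rule 3 (stop-cluster e-epenthesis): /t/ and /d/ form a stop–stop cluster, so [e] is inserted between them. /g/ and /k/ form a stop–stop cluster, so [e] is inserted between them. /pobutdendiwegku/ → pobutedendiwegeku.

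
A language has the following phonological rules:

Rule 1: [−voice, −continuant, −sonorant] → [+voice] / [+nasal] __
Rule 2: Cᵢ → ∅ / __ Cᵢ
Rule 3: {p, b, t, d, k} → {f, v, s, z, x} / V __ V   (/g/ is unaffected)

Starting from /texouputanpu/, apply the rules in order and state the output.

texoufusanbu

Rule 1 (post-nasal voicing): /p/ is a voiceless stop immediately after the nasal /n/, so it voices to [b]. /texouputanpu/ → texouputanbu.
Rule 2 (degemination): no segment meets the environment; /texouputanbu/ is unchanged.
Rule 3 (intervocalic spirantization): /p/ is a stop between vowels /u/ and /u/, so it spirantizes to the fricative [f]. /t/ is a stop between vowels /u/ and /a/, so it spirantizes to the fricative [s]. /texouputanbu/ → texoufusanbu.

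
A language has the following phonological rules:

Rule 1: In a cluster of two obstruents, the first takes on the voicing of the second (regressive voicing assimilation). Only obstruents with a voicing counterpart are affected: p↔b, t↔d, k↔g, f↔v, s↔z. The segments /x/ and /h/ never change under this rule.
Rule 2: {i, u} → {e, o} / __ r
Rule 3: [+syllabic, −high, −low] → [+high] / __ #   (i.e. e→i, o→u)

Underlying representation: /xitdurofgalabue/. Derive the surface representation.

Rule 1 (regressive voicing assimilation): /t/ precedes the voiced obstruent /d/, so it voices to [d] by assimilation. /f/ precedes the voiced obstruent /g/, so it voices to [v] by assimilation. /xitdurofgalabue/ → xiddurovgalabue.
Rule 2 (pre-rhotic lowering): /u/ is a high vowel immediately before /r/, so it lowers to [o]. /xiddurovgalabue/ → xiddorovgalabue.
Rule 3 (final vowel raising): /e/ is a mid vowel in word-final position, so it raises to [i]. /xiddorovgalabue/ → xiddorovgalabui.

xiddorovgalabui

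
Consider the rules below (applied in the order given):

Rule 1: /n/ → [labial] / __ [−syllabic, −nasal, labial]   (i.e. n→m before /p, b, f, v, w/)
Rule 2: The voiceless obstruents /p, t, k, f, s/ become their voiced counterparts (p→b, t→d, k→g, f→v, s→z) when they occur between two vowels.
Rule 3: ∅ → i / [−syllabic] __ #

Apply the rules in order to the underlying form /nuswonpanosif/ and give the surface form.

nuswompanozifi

Rule 1 (nasal place assimilation): /n/ precedes the labial consonant /p/, so it assimilates in place to [m]. /nuswonpanosif/ → nuswompanosif.
Rule 2 (intervocalic voicing): /s/ is a voiceless obstruent between vowels /o/ and /i/, so it voices to [z]. /nuswompanosif/ → nuswompanozif.
Rule 3 (final i-epenthesis): the form ends in the consonant /f/, so [i] is inserted word-finally. /nuswompanozif/ → nuswompanozifi.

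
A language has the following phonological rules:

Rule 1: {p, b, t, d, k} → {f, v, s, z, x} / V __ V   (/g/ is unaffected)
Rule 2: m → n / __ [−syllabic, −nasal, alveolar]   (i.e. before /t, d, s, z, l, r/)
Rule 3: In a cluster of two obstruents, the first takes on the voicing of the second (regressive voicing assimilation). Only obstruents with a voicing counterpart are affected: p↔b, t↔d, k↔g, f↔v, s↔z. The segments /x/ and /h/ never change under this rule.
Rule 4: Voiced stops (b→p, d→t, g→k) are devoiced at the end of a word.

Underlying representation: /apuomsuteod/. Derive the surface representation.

Rule 1 (intervocalic spirantization): /p/ is a stop between vowels /a/ and /u/, so it spirantizes to the fricative [f]. /t/ is a stop between vowels /u/ and /e/, so it spirantizes to the fricative [s]. /apuomsuteod/ → afuomsuseod.
Rule 2 (nasal place assimilation): /m/ precedes the alveolar consonant /s/, so it assimilates in place to [n]. /afuomsuseod/ → afuonsuseod.
Rule 3 (regressive voicing assimilation): no segment meets the environment; /afuonsuseod/ is unchanged.
Rule 4 (final devoicing): /d/ is a voiced stop in word-final position, so it devoices to [t]. /afuonsuseod/ → afuonsuseot.

afuonsuseot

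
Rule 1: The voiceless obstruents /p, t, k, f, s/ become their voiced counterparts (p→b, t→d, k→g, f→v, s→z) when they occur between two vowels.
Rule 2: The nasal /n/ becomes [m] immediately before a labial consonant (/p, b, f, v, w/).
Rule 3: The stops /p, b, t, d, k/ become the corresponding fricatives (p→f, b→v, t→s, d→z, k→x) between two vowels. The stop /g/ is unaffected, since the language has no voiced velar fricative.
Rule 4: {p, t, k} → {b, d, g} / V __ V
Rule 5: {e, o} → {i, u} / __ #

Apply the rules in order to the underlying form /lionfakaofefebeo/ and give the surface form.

liomfagaoveveveu

Rule 1 (intervocalic voicing): /k/ is a voiceless obstruent between vowels /a/ and /a/, so it voices to [g]. /f/ is a voiceless obstruent between vowels /o/ and /e/, so it voices to [v]. /f/ is a voiceless obstruent between vowels /e/ and /e/, so it voices to [v]. /lionfakaofefebeo/ → lionfagaovevebeo.
Rule 2 (nasal place assimilation): /n/ precedes the labial consonant /f/, so it assimilates in place to [m]. /lionfagaovevebeo/ → liomfagaovevebeo.
Rule 3 (intervocalic spirantization): /b/ is a stop between vowels /e/ and /e/, so it spirantizes to the fricative [v]. /liomfagaovevebeo/ → liomfagaoveveveo.
Rule 4 (intervocalic voicing): no segment meets the environment; /liomfagaoveveveo/ is unchanged.
Rule 5 (final vowel raising): /o/ is a mid vowel in word-final position, so it raises to [u]. /liomfagaoveveveo/ → liomfagaoveveveu.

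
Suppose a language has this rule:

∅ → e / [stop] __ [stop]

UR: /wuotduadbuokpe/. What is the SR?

/t/ and /d/ form a stop–stop cluster, so [e] is inserted between them.
/d/ and /b/ form a stop–stop cluster, so [e] is inserted between them.
/k/ and /p/ form a stop–stop cluster, so [e] is inserted between them.
Surface form: [wuoteduadebuokepe].

wuoteduadebuokepe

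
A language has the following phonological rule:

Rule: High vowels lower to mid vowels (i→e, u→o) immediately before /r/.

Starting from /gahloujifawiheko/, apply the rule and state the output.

No segment of /gahloujifawiheko/ meets the structural description of the rule, so the form surfaces unchanged.

gahloujifawiheko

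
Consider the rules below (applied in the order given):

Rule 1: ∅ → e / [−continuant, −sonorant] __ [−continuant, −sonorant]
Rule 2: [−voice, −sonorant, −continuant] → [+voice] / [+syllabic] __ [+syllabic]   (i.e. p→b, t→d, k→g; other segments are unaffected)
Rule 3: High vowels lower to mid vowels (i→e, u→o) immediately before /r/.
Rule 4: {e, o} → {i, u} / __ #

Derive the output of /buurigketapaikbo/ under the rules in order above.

buorigegedabaigebu

Rule 1 (stop-cluster e-epenthesis): /g/ and /k/ form a stop–stop cluster, so [e] is inserted between them. /k/ and /b/ form a stop–stop cluster, so [e] is inserted between them. /buurigketapaikbo/ → buurigeketapaikebo.
Rule 2 (intervocalic voicing): /k/ is a voiceless stop between vowels /e/ and /e/, so it voices to [g]. /t/ is a voiceless stop between vowels /e/ and /a/, so it voices to [d]. /p/ is a voiceless stop between vowels /a/ and /a/, so it voices to [b]. /k/ is a voiceless stop between vowels /i/ and /e/, so it voices to [g]. /buurigeketapaikebo/ → buurigegedabaigebo.
Rule 3 (pre-rhotic lowering): /u/ is a high vowel immediately before /r/, so it lowers to [o]. /buurigegedabaigebo/ → buorigegedabaigebo.
Rule 4 (final vowel raising): /o/ is a mid vowel in word-final position, so it raises to [u]. /buorigegedabaigebo/ → buorigegedabaigebu.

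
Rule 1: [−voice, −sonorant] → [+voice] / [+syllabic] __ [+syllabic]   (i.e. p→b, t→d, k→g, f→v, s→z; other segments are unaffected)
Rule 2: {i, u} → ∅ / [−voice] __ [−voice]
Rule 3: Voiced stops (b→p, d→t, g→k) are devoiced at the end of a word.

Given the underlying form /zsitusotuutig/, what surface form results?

zsiduzoduudik

Rule 1 (intervocalic voicing): /t/ is a voiceless obstruent between vowels /i/ and /u/, so it voices to [d]. /s/ is a voiceless obstruent between vowels /u/ and /o/, so it voices to [z]. /t/ is a voiceless obstruent between vowels /o/ and /u/, so it voices to [d]. /t/ is a voiceless obstruent between vowels /u/ and /i/, so it voices to [d]. /zsitusotuutig/ → zsiduzoduudig.
Rule 2 (high vowel syncope): no segment meets the environment; /zsiduzoduudig/ is unchanged.
Rule 3 (final devoicing): /g/ is a voiced stop in word-final position, so it devoices to [k]. /zsiduzoduudig/ → zsiduzoduudik.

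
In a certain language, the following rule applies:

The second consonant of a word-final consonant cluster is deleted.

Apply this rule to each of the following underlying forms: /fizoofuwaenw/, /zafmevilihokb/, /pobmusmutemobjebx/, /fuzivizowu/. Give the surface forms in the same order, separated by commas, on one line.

fizoofuwaen, zafmevilihok, pobmusmutemobjeb, fuzivizowu

/fizoofuwaenw/: /w/ is the second consonant of a word-final cluster /nw/, so it deletes. → [fizoofuwaen].
/zafmevilihokb/: /b/ is the second consonant of a word-final cluster /kb/, so it deletes. → [zafmevilihok].
/pobmusmutemobjebx/: /x/ is the second consonant of a word-final cluster /bx/, so it deletes. → [pobmusmutemobjeb].
/fuzivizowu/: the rule's environment is not met; surfaces unchanged as [fuzivizowu].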